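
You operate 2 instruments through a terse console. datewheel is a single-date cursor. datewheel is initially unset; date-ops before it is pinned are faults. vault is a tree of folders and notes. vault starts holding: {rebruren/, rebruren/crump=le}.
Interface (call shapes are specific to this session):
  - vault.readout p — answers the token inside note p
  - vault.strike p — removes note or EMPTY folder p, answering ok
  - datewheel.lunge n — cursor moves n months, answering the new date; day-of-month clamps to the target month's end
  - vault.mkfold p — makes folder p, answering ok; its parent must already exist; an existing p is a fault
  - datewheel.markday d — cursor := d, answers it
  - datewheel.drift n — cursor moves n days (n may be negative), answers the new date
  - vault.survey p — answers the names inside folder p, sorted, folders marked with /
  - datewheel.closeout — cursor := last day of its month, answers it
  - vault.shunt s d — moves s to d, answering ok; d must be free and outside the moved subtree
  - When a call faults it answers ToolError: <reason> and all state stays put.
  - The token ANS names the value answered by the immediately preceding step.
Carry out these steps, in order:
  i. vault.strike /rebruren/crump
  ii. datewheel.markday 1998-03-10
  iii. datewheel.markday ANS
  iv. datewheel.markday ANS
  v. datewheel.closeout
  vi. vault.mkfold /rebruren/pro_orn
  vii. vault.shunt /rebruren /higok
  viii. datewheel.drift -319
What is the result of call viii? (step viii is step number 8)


% vault.strike p=/rebruren/crump
= ok
% datewheel.markday d=1998-03-10
= 1998-03-10
% datewheel.markday d=ANS
= 1998-03-10
% datewheel.markday d=ANS
= 1998-03-10
% datewheel.closeout
= 1998-03-31
% vault.mkfold p=/rebruren/pro_orn
= ok
% vault.shunt s=/rebruren d=/higok
= ok
% datewheel.drift n=-319
= 1997-05-16

Answer: 1997-05-16


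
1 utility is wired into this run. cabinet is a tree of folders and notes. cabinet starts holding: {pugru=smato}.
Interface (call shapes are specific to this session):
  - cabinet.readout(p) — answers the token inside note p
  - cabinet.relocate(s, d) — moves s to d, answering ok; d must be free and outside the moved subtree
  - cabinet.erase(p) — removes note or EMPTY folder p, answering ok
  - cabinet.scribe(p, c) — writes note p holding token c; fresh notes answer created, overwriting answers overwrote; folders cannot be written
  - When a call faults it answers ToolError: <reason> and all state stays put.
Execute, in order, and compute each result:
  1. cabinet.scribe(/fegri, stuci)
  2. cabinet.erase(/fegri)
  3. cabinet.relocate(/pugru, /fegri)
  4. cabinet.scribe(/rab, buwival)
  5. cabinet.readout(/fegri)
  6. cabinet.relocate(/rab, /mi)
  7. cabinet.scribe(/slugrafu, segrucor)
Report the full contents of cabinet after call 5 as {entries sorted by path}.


Answer: {fegri=smato, rab=buwival}

Derivation:
! cabinet.scribe(p='/fegri', c='stuci') == created
! cabinet.erase(p='/fegri') == ok
! cabinet.relocate(s='/pugru', d='/fegri') == ok
! cabinet.scribe(p='/rab', c='buwival') == created
! cabinet.readout(p='/fegri') == smato
! cabinet.relocate(s='/rab', d='/mi') == ok
! cabinet.scribe(p='/slugrafu', c='segrucor') == created


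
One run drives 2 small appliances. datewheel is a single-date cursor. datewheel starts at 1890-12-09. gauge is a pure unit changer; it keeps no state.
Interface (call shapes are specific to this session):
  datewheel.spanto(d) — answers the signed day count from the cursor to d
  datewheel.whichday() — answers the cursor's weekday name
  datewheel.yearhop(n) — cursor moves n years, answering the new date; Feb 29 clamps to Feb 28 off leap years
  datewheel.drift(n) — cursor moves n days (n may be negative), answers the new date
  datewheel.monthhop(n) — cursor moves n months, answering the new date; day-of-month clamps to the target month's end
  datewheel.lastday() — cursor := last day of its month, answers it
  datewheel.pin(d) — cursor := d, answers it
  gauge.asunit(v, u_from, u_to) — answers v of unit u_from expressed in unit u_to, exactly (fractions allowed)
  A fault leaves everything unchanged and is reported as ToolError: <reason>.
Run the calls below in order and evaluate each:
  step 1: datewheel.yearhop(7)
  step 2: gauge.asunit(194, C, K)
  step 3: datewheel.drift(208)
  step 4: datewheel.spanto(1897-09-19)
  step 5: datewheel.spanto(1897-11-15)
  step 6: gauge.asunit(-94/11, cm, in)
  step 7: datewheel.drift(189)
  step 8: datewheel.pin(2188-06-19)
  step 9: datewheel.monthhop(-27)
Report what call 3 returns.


>>> datewheel.yearhop n→7
[out] 1897-12-09
>>> gauge.asunit v→194 u_from→C u_to→K
[out] 9343/20
>>> datewheel.drift n→208
[out] 1898-07-05
>>> datewheel.spanto d→1897-09-19
[out] -289
>>> datewheel.spanto d→1897-11-15
[out] -232
>>> gauge.asunit v→-94/11 u_from→cm u_to→in
[out] -4700/1397
>>> datewheel.drift n→189
[out] 1899-01-10
>>> datewheel.pin d→2188-06-19
[out] 2188-06-19
>>> datewheel.monthhop n→-27
[out] 2186-03-19

Answer: 1898-07-05


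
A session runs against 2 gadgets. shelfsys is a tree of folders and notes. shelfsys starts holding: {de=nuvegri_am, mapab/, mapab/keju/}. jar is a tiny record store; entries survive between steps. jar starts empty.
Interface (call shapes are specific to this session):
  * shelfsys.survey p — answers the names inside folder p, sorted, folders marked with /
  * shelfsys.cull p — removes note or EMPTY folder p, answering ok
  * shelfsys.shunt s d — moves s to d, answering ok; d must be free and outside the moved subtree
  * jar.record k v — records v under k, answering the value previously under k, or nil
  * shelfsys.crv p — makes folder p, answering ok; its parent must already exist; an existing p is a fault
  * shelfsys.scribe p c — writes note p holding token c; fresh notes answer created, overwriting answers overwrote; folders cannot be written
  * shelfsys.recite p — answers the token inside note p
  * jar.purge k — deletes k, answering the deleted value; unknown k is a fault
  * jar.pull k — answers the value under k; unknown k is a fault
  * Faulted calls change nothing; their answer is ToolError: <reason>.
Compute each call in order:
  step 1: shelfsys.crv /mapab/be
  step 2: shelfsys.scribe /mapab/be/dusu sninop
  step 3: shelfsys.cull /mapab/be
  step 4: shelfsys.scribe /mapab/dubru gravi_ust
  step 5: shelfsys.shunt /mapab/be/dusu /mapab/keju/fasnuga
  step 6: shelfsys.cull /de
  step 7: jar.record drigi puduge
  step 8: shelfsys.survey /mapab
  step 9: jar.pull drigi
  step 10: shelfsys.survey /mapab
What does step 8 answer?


Answer: [be/, dubru, keju/]

Derivation:
→ crv(p=/mapab/be)
← ok
→ scribe(p=/mapab/be/dusu, c=sninop)
← created
→ cull(p=/mapab/be)
← ToolError: not empty
→ scribe(p=/mapab/dubru, c=gravi_ust)
← created
→ shunt(s=/mapab/be/dusu, d=/mapab/keju/fasnuga)
← ok
→ cull(p=/de)
← ok
→ record(k=drigi, v=puduge)
← nil
→ survey(p=/mapab)
← [be/, dubru, keju/]
→ pull(k=drigi)
← puduge
→ survey(p=/mapab)
← [be/, dubru, keju/]


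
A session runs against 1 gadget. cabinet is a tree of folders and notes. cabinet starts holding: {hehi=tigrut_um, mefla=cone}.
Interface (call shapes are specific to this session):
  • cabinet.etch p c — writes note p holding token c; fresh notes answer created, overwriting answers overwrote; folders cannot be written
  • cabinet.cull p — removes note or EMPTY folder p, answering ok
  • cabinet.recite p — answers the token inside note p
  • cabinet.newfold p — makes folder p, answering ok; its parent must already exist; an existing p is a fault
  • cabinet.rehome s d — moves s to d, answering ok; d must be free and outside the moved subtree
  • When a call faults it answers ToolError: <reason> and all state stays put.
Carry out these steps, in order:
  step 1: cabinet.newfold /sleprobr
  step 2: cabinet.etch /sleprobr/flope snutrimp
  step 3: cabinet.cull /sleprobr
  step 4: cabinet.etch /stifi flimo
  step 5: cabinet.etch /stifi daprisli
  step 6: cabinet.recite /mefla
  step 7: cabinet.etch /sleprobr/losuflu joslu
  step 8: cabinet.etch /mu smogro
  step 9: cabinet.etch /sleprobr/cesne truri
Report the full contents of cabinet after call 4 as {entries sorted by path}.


Answer: {hehi=tigrut_um, mefla=cone, sleprobr/, sleprobr/flope=snutrimp, stifi=flimo}

Derivation:
Act: newfold[/sleprobr]
Obs: ok
Act: etch[/sleprobr/flope; snutrimp]
Obs: created
Act: cull[/sleprobr]
Obs: ToolError: not empty
Act: etch[/stifi; flimo]
Obs: created
Act: etch[/stifi; daprisli]
Obs: overwrote
Act: recite[/mefla]
Obs: cone
Act: etch[/sleprobr/losuflu; joslu]
Obs: created
Act: etch[/mu; smogro]
Obs: created
Act: etch[/sleprobr/cesne; truri]
Obs: created


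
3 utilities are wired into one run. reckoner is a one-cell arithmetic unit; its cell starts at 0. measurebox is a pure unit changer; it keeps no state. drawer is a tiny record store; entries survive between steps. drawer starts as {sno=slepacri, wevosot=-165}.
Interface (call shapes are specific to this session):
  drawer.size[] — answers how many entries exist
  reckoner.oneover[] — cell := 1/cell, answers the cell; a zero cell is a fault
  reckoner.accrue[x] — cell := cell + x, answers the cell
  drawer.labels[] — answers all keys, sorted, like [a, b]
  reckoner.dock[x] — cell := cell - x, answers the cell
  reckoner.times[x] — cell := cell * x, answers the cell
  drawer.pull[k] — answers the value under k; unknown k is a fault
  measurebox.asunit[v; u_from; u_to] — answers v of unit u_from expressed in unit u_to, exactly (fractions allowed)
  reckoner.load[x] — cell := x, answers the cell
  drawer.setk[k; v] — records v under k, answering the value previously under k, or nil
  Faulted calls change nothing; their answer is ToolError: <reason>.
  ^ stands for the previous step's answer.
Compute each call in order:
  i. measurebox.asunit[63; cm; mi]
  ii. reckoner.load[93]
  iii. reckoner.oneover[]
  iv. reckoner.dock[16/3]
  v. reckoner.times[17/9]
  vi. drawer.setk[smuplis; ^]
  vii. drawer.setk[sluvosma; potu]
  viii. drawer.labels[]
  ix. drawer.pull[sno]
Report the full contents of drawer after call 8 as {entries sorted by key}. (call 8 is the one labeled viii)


-- 1. asunit(v='63', u_from='cm', u_to='mi') => 35/89408
-- 2. load(x='93') => 93
-- 3. oneover() => 1/93
-- 4. dock(x='16/3') => -165/31
-- 5. times(x='17/9') => -935/93
-- 6. setk(k='smuplis', v='^') => nil
-- 7. setk(k='sluvosma', v='potu') => nil
-- 8. labels() => [sluvosma, smuplis, sno, wevosot]
-- 9. pull(k='sno') => slepacri

Answer: {sluvosma=potu, smuplis=-935/93, sno=slepacri, wevosot=-165}


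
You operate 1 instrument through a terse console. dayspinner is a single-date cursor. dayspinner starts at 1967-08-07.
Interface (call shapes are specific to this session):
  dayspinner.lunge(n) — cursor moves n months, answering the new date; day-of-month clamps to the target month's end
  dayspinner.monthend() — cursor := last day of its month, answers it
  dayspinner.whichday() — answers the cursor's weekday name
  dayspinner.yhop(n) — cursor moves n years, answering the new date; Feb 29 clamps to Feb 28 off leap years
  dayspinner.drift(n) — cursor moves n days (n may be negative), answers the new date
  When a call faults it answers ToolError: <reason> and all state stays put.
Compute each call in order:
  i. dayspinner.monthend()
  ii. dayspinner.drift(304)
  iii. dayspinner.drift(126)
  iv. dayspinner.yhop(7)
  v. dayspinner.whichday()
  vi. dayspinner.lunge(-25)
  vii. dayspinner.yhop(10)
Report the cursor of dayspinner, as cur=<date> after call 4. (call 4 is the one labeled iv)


Answer: cur=1975-11-03

Derivation:
Next I call monthend, — result: 1967-08-31.
I call drift with n→304, — result: 1968-06-30.
Then drift with n→126, and observe 1968-11-03.
I run yhop with n→7: 1975-11-03.
I run whichday, — result: Monday.
I use lunge with n→-25, and get 1973-10-03.
Then yhop with n→10, — result: 1983-10-03.


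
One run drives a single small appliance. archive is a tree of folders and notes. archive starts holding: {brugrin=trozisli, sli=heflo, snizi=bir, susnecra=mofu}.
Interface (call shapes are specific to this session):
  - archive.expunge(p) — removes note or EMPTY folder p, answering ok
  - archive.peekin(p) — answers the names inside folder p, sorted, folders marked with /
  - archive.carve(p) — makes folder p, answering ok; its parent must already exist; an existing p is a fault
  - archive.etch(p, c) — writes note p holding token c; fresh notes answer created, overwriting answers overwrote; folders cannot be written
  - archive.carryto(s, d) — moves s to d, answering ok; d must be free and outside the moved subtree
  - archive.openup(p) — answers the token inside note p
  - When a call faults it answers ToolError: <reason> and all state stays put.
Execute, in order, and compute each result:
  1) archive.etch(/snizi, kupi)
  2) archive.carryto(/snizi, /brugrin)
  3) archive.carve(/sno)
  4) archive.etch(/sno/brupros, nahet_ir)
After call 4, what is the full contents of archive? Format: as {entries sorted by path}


Answer: {brugrin=trozisli, sli=heflo, snizi=kupi, sno/, sno/brupros=nahet_ir, susnecra=mofu}

Derivation:
% archive.etch /snizi kupi
= overwrote
% archive.carryto /snizi /brugrin
= ToolError: exists
% archive.carve /sno
= ok
% archive.etch /sno/brupros nahet_ir
= created


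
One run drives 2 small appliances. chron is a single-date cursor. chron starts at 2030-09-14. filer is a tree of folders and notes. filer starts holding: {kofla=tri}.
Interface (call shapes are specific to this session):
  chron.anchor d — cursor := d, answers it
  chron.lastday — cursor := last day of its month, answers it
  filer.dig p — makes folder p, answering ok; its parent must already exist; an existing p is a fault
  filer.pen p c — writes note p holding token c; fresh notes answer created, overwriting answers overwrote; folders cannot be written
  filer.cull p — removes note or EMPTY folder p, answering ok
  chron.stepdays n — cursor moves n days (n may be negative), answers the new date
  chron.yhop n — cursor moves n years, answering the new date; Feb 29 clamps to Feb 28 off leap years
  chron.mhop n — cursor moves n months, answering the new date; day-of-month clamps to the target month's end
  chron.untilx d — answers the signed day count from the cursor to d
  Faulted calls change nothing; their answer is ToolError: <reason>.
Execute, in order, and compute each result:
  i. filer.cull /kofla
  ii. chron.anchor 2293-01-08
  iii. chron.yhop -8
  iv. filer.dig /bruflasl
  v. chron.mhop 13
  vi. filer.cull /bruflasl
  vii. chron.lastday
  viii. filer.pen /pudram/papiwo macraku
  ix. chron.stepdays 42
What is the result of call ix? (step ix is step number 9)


>> filer.cull(/kofla)
<< ok
>> chron.anchor(2293-01-08)
<< 2293-01-08
>> chron.yhop(-8)
<< 2285-01-08
>> filer.dig(/bruflasl)
<< ok
>> chron.mhop(13)
<< 2286-02-08
>> filer.cull(/bruflasl)
<< ok
>> chron.lastday()
<< 2286-02-28
>> filer.pen(/pudram/papiwo, macraku)
<< ToolError: no parent
>> chron.stepdays(42)
<< 2286-04-11

Answer: 2286-04-11


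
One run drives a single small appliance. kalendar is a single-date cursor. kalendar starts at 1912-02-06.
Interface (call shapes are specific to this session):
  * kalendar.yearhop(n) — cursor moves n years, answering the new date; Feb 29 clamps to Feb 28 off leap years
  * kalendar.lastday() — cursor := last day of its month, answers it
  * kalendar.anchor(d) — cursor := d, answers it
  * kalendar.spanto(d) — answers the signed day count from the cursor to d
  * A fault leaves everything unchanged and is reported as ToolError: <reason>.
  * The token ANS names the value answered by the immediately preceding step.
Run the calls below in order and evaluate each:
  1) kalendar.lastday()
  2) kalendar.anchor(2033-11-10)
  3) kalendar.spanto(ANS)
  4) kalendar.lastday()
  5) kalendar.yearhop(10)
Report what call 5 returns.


Step: kalendar.lastday[]
Result: 1912-02-29
Step: kalendar.anchor[d→2033-11-10]
Result: 2033-11-10
Step: kalendar.spanto[d→ANS]
Result: 0
Step: kalendar.lastday[]
Result: 2033-11-30
Step: kalendar.yearhop[n→10]
Result: 2043-11-30

Answer: 2043-11-30


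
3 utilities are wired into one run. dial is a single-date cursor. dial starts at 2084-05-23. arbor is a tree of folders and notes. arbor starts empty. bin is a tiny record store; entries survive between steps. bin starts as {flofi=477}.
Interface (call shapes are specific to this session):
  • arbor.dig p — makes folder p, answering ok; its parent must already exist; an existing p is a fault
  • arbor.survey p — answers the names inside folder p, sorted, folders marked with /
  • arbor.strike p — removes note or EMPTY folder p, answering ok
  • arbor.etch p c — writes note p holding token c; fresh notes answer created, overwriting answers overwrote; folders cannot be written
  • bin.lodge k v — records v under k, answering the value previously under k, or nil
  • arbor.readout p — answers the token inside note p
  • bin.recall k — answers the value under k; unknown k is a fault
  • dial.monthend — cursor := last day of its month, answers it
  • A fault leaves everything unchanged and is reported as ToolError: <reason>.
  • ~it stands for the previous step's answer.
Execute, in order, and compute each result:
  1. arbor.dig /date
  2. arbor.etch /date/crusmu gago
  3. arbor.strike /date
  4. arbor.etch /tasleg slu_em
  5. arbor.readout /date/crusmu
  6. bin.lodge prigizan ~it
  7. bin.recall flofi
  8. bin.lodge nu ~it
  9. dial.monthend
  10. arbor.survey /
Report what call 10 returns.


Answer: [date/, tasleg]

Derivation:
% 1. arbor.dig(p→/date) ~> ok
% 2. arbor.etch(p→/date/crusmu, c→gago) ~> created
% 3. arbor.strike(p→/date) ~> ToolError: not empty
% 4. arbor.etch(p→/tasleg, c→slu_em) ~> created
% 5. arbor.readout(p→/date/crusmu) ~> gago
% 6. bin.lodge(k→prigizan, v→~it) ~> nil
% 7. bin.recall(k→flofi) ~> 477
% 8. bin.lodge(k→nu, v→~it) ~> nil
% 9. dial.monthend() ~> 2084-05-31
% 10. arbor.survey(p→/) ~> [date/, tasleg]


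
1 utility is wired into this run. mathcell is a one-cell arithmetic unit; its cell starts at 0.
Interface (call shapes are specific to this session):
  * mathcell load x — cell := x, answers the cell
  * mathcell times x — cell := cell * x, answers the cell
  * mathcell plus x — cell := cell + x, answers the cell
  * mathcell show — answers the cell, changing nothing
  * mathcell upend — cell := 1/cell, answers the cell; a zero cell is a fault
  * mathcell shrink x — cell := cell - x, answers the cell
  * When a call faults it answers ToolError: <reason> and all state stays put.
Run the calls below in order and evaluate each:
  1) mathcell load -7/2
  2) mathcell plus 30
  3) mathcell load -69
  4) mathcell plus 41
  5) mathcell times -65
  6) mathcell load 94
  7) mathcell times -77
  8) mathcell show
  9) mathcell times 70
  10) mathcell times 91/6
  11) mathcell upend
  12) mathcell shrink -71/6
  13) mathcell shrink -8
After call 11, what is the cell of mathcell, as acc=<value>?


Answer: acc=-3/23053030

Derivation:
// 1. mathcell load(x→-7/2) -> -7/2
// 2. mathcell plus(x→30) -> 53/2
// 3. mathcell load(x→-69) -> -69
// 4. mathcell plus(x→41) -> -28
// 5. mathcell times(x→-65) -> 1820
// 6. mathcell load(x→94) -> 94
// 7. mathcell times(x→-77) -> -7238
// 8. mathcell show() -> -7238
// 9. mathcell times(x→70) -> -506660
// 10. mathcell times(x→91/6) -> -23053030/3
// 11. mathcell upend() -> -3/23053030
// 12. mathcell shrink(x→-71/6) -> 409191278/34579545
// 13. mathcell shrink(x→-8) -> 685827638/34579545


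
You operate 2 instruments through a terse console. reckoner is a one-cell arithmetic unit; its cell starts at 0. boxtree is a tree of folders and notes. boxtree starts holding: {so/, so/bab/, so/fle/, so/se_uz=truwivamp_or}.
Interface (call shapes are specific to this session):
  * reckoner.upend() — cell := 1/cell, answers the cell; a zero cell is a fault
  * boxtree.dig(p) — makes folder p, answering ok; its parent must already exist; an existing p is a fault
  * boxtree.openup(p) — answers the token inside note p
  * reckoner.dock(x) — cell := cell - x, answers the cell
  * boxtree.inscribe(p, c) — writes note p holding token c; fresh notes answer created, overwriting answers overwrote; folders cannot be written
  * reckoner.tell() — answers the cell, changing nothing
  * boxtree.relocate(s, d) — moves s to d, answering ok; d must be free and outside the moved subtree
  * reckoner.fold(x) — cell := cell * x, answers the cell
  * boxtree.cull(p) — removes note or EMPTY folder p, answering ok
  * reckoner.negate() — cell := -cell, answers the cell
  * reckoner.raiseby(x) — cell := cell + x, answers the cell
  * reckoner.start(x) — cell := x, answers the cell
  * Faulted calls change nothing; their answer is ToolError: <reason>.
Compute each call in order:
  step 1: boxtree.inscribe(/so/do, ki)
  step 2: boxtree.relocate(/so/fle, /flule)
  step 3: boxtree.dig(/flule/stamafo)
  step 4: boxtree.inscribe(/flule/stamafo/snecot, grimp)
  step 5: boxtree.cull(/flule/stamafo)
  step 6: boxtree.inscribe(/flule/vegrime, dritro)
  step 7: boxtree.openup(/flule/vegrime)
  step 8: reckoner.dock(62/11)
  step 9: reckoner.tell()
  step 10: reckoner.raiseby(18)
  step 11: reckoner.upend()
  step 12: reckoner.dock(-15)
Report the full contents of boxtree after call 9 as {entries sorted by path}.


Answer: {flule/, flule/stamafo/, flule/stamafo/snecot=grimp, flule/vegrime=dritro, so/, so/bab/, so/do=ki, so/se_uz=truwivamp_or}

Derivation:
Invoking inscribe with /so/do, ki, and observe created.
Calling relocate with /so/fle, /flule, and see ok.
I invoke dig with /flule/stamafo, and observe ok.
Then inscribe with /flule/stamafo/snecot, grimp, which returns created.
Calling cull with /flule/stamafo, yielding ToolError: not empty.
Calling inscribe with /flule/vegrime, dritro, and get created.
Invoking openup with /flule/vegrime, yielding dritro.
Now I run dock with 62/11, and observe -62/11.
I call tell(), and observe -62/11.
I call raiseby with 18, — result: 136/11.
Then upend, which returns 11/136.
I run dock with -15, → 2051/136.


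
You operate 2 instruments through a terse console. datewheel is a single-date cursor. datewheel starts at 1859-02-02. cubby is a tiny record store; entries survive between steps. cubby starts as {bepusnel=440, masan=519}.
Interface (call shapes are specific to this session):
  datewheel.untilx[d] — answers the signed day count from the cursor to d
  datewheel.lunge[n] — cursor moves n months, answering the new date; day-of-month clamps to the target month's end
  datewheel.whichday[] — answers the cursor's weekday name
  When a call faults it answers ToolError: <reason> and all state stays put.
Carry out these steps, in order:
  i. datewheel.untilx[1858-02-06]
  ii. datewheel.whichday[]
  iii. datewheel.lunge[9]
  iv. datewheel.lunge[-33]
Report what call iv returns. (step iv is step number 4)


Answer: 1857-02-02

Derivation:
>> datewheel.untilx(d: 1858-02-06)
<< -361
>> datewheel.whichday()
<< Wednesday
>> datewheel.lunge(n: 9)
<< 1859-11-02
>> datewheel.lunge(n: -33)
<< 1857-02-02


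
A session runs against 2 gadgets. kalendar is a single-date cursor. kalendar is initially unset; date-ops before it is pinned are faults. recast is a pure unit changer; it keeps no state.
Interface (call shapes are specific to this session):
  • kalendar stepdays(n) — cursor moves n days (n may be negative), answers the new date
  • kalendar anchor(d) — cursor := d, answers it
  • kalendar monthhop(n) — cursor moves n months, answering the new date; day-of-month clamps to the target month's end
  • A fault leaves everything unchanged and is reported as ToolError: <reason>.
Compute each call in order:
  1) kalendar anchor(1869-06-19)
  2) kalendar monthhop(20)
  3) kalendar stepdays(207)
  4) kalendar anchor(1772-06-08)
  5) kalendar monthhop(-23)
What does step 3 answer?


Answer: 1871-09-14

Derivation:
>> kalendar anchor(1869-06-19)
<< 1869-06-19
>> kalendar monthhop(20)
<< 1871-02-19
>> kalendar stepdays(207)
<< 1871-09-14
>> kalendar anchor(1772-06-08)
<< 1772-06-08
>> kalendar monthhop(-23)
<< 1770-07-08


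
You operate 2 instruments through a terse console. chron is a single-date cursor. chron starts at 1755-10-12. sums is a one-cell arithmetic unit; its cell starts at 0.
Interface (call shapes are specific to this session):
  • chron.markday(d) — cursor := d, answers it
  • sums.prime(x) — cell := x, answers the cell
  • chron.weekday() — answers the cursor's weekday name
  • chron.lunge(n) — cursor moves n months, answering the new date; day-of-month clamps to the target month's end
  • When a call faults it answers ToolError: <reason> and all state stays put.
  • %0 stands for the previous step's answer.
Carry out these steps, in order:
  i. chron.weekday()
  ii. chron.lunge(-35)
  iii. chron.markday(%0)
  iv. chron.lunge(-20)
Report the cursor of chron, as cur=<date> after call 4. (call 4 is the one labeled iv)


I try chron.weekday, and get Sunday.
Invoking chron.lunge using n=-35, which returns 1752-11-12.
Next I call chron.markday using d=%0, — result: 1752-11-12.
I invoke chron.lunge using n=-20, and see 1751-03-12.

Answer: cur=1751-03-12


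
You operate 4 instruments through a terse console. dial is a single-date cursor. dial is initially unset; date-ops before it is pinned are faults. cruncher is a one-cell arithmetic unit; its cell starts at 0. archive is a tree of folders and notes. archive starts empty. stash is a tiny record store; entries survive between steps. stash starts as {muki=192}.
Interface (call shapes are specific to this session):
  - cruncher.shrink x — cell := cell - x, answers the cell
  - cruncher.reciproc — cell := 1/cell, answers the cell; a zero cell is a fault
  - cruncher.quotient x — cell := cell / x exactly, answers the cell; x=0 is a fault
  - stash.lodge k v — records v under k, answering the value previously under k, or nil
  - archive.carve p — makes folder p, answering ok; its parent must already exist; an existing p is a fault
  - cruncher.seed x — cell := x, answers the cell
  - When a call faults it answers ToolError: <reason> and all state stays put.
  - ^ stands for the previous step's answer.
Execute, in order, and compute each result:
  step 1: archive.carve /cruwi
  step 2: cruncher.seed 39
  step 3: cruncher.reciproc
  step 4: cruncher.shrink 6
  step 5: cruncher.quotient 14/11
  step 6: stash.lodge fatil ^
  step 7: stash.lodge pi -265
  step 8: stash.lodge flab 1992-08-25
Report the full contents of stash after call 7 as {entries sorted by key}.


Answer: {fatil=-2563/546, muki=192, pi=-265}

Derivation:
Do: archive.carve[p→/cruwi]
See: ok
Do: cruncher.seed[x→39]
See: 39
Do: cruncher.reciproc[]
See: 1/39
Do: cruncher.shrink[x→6]
See: -233/39
Do: cruncher.quotient[x→14/11]
See: -2563/546
Do: stash.lodge[k→fatil; v→^]
See: nil
Do: stash.lodge[k→pi; v→-265]
See: nil
Do: stash.lodge[k→flab; v→1992-08-25]
See: nil


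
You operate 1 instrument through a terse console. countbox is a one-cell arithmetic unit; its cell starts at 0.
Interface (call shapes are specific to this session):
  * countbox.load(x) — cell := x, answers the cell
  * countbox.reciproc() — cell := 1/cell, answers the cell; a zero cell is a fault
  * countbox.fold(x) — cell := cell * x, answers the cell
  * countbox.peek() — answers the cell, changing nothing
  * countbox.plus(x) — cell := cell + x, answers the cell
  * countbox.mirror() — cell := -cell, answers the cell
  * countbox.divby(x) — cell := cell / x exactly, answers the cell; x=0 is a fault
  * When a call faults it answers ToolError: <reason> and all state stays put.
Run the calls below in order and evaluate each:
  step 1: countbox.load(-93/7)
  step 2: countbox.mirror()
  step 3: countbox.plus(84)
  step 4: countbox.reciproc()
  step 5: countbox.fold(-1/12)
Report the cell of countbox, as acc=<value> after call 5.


Answer: acc=-7/8172

Derivation:
Step: countbox.load[x: -93/7]
Result: -93/7
Step: countbox.mirror[]
Result: 93/7
Step: countbox.plus[x: 84]
Result: 681/7
Step: countbox.reciproc[]
Result: 7/681
Step: countbox.fold[x: -1/12]
Result: -7/8172


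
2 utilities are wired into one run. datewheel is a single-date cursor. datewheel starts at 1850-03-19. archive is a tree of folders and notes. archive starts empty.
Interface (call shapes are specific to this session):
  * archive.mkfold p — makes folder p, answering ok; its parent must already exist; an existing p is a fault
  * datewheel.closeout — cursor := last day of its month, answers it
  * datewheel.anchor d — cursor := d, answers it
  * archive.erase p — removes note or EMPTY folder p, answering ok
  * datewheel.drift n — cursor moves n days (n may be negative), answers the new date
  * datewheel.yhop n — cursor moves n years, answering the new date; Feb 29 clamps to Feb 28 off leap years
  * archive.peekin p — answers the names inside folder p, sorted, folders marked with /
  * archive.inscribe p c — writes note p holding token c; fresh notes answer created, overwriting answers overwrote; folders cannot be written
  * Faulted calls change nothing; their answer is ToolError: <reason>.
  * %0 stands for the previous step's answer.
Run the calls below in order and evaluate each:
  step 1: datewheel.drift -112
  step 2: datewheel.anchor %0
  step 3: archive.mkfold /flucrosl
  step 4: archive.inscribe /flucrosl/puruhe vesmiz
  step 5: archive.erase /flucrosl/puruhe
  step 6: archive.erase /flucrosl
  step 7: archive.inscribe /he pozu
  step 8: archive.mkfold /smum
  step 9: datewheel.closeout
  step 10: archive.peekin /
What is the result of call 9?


> datewheel.drift n→-112
[out] 1849-11-27
> datewheel.anchor d→%0
[out] 1849-11-27
> archive.mkfold p→/flucrosl
[out] ok
> archive.inscribe p→/flucrosl/puruhe c→vesmiz
[out] created
> archive.erase p→/flucrosl/puruhe
[out] ok
> archive.erase p→/flucrosl
[out] ok
> archive.inscribe p→/he c→pozu
[out] created
> archive.mkfold p→/smum
[out] ok
> datewheel.closeout
[out] 1849-11-30
> archive.peekin p→/
[out] [he, smum/]

Answer: 1849-11-30


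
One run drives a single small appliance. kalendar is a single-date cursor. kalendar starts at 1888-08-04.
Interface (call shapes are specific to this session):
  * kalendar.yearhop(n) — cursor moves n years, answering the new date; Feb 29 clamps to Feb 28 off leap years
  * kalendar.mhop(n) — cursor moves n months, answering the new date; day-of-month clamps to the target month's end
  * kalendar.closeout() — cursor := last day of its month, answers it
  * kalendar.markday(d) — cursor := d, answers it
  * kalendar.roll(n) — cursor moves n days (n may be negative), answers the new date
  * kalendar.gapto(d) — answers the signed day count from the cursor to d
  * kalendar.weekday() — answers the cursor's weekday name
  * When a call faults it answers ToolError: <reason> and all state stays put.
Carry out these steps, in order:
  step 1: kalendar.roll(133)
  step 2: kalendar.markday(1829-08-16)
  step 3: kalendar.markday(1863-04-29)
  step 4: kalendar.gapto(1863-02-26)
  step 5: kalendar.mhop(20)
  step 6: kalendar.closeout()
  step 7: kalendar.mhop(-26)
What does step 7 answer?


Answer: 1862-10-31

Derivation:
% kalendar.roll n: 133
:: 1888-12-15
% kalendar.markday d: 1829-08-16
:: 1829-08-16
% kalendar.markday d: 1863-04-29
:: 1863-04-29
% kalendar.gapto d: 1863-02-26
:: -62
% kalendar.mhop n: 20
:: 1864-12-29
% kalendar.closeout
:: 1864-12-31
% kalendar.mhop n: -26
:: 1862-10-31


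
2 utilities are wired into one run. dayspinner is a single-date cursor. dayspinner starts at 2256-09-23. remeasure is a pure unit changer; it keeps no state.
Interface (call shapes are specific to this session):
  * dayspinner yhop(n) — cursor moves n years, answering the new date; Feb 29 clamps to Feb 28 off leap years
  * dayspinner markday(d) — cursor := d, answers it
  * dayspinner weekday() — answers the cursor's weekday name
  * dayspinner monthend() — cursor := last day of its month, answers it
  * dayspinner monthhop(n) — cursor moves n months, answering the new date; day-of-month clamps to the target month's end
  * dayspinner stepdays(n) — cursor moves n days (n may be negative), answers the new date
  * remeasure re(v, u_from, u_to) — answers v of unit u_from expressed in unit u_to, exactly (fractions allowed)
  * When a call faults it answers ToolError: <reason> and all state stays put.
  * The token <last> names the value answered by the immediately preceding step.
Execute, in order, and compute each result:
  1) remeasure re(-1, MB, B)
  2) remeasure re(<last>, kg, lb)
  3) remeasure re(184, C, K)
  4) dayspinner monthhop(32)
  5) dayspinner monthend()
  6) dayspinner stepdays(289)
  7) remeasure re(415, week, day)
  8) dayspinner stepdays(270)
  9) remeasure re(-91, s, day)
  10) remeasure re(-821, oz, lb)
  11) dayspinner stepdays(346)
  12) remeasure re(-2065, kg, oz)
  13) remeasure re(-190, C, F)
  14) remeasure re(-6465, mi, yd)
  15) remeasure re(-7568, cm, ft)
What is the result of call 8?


Answer: 2260-12-10

Derivation:
% remeasure re v=-1 u_from=MB u_to=B
  -1000000
% remeasure re v=<last> u_from=kg u_to=lb
  -100000000000000/45359237
% remeasure re v=184 u_from=C u_to=K
  9143/20
% dayspinner monthhop n=32
  2259-05-23
% dayspinner monthend
  2259-05-31
% dayspinner stepdays n=289
  2260-03-15
% remeasure re v=415 u_from=week u_to=day
  2905
% dayspinner stepdays n=270
  2260-12-10
% remeasure re v=-91 u_from=s u_to=day
  -91/86400
% remeasure re v=-821 u_from=oz u_to=lb
  -821/16
% dayspinner stepdays n=346
  2261-11-21
% remeasure re v=-2065 u_from=kg u_to=oz
  -472000000000/6479891
% remeasure re v=-190 u_from=C u_to=F
  -310
% remeasure re v=-6465 u_from=mi u_to=yd
  -11378400
% remeasure re v=-7568 u_from=cm u_to=ft
  -94600/381


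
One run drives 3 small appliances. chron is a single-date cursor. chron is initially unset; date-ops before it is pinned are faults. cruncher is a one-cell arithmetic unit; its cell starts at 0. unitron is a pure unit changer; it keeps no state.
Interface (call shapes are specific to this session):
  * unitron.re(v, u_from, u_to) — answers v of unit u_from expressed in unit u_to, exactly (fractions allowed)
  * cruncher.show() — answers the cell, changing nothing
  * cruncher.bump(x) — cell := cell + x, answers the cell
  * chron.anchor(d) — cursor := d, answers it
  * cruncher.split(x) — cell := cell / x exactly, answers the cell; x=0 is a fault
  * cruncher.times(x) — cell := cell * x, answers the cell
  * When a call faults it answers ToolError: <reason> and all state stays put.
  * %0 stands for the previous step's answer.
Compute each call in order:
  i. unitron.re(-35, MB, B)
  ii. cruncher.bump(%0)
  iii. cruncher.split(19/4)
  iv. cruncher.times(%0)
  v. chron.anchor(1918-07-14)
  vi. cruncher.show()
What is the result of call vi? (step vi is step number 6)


;; 1. unitron.re(v→-35, u_from→MB, u_to→B) -> -35000000
;; 2. cruncher.bump(x→%0) -> -35000000
;; 3. cruncher.split(x→19/4) -> -140000000/19
;; 4. cruncher.times(x→%0) -> 19600000000000000/361
;; 5. chron.anchor(d→1918-07-14) -> 1918-07-14
;; 6. cruncher.show() -> 19600000000000000/361

Answer: 19600000000000000/361


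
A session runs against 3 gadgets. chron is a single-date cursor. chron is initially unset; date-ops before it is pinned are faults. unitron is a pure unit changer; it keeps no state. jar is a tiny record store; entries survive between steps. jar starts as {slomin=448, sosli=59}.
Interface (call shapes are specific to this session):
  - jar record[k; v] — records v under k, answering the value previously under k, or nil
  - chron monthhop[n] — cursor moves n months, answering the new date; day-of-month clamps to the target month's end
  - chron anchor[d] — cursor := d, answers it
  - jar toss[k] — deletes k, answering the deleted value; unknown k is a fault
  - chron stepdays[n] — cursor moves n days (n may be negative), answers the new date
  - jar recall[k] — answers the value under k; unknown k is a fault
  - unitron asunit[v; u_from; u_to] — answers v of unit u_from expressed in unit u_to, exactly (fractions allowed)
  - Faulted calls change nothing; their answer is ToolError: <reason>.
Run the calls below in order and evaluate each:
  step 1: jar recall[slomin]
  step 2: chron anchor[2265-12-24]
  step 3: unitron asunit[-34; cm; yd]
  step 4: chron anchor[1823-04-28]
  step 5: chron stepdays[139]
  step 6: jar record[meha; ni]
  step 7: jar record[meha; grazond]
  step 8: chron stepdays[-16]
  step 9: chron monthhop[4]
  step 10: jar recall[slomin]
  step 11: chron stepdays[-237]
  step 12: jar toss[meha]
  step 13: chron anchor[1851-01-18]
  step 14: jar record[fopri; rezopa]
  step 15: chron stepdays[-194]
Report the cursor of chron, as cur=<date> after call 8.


Answer: cur=1823-08-29

Derivation:
I invoke jar recall(slomin), giving 448.
I invoke chron anchor(2265-12-24), → 2265-12-24.
Now I run unitron asunit(-34, cm, yd): -425/1143.
Invoking chron anchor(1823-04-28), and see 1823-04-28.
Calling chron stepdays(139), giving 1823-09-14.
Using jar record(meha, ni), → nil.
I try jar record(meha, grazond), and see ni.
I run chron stepdays(-16), and see 1823-08-29.
Now I run chron monthhop(4), — result: 1823-12-29.
Calling jar recall(slomin), and observe 448.
Calling chron stepdays(-237): 1823-05-06.
Calling jar toss(meha), and get grazond.
I invoke chron anchor(1851-01-18): 1851-01-18.
Using jar record(fopri, rezopa), → nil.
Now I run chron stepdays(-194), and get 1850-07-08.


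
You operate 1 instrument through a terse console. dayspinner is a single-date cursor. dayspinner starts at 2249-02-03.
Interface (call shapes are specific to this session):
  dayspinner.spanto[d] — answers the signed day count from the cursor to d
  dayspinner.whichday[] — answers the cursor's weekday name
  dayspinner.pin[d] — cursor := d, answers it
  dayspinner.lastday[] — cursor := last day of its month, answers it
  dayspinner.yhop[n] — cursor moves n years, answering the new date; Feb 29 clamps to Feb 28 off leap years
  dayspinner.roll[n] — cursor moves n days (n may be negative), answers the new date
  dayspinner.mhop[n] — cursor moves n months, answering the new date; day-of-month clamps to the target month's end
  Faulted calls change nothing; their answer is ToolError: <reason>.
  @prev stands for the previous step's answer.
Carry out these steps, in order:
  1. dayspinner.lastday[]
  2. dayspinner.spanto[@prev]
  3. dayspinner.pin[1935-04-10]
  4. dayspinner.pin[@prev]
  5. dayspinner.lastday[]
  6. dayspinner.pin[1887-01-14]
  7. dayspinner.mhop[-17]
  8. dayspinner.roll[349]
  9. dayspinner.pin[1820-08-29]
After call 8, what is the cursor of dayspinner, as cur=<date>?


Next I call dayspinner.lastday(), which returns 2249-02-28.
Then dayspinner.spanto with @prev, — result: 0.
I invoke dayspinner.pin with 1935-04-10, and get 1935-04-10.
Next I call dayspinner.pin with @prev, yielding 1935-04-10.
Now I run dayspinner.lastday, and get 1935-04-30.
I use dayspinner.pin with 1887-01-14, and observe 1887-01-14.
Now I run dayspinner.mhop with -17, giving 1885-08-14.
I try dayspinner.roll with 349, and observe 1886-07-29.
I run dayspinner.pin with 1820-08-29, giving 1820-08-29.

Answer: cur=1886-07-29


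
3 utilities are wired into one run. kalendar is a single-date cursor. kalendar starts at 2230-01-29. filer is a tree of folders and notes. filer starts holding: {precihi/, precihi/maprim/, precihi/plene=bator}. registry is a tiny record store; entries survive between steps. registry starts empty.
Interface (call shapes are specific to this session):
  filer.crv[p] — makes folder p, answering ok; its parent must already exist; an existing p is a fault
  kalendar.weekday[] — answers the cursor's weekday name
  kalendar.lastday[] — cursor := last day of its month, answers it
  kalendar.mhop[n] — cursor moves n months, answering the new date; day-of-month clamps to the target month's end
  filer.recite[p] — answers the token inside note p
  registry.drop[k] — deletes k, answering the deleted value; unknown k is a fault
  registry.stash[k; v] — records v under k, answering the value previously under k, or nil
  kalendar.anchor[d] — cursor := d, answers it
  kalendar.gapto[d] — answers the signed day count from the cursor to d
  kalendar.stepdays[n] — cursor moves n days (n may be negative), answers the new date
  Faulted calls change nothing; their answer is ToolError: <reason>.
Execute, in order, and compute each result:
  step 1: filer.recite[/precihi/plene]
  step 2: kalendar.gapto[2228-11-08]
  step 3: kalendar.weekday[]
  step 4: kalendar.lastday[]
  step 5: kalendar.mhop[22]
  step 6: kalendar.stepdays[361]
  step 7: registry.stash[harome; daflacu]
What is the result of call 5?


I run recite passing /precihi/plene, — result: bator.
I use gapto passing 2228-11-08, which returns -447.
Then weekday, — result: Friday.
I call lastday(), giving 2230-01-31.
I run mhop passing 22, — result: 2231-11-30.
I try stepdays passing 361, and observe 2232-11-25.
Using stash passing harome, daflacu, which returns nil.

Answer: 2231-11-30
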